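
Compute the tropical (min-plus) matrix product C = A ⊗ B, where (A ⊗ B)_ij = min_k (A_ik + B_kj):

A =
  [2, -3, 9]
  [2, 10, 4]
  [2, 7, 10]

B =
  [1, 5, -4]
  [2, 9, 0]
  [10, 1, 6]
A ⊗ B =
  [-1, 6, -3]
  [3, 5, -2]
  [3, 7, -2]

Apply the min-plus product entry-by-entry:
  C[0][0] = min over k of (A[0][0] + B[0][0] = 2 + 1 = 3, A[0][1] + B[1][0] = -3 + 2 = -1, A[0][2] + B[2][0] = 9 + 10 = 19) = -1 (attained at k = 1)
  C[0][1] = min over k of (A[0][0] + B[0][1] = 2 + 5 = 7, A[0][1] + B[1][1] = -3 + 9 = 6, A[0][2] + B[2][1] = 9 + 1 = 10) = 6 (attained at k = 1)
  C[0][2] = min over k of (A[0][0] + B[0][2] = 2 + -4 = -2, A[0][1] + B[1][2] = -3 + 0 = -3, A[0][2] + B[2][2] = 9 + 6 = 15) = -3 (attained at k = 1)
  C[1][0] = min over k of (A[1][0] + B[0][0] = 2 + 1 = 3, A[1][1] + B[1][0] = 10 + 2 = 12, A[1][2] + B[2][0] = 4 + 10 = 14) = 3 (attained at k = 0)
  C[1][1] = min over k of (A[1][0] + B[0][1] = 2 + 5 = 7, A[1][1] + B[1][1] = 10 + 9 = 19, A[1][2] + B[2][1] = 4 + 1 = 5) = 5 (attained at k = 2)
  C[1][2] = min over k of (A[1][0] + B[0][2] = 2 + -4 = -2, A[1][1] + B[1][2] = 10 + 0 = 10, A[1][2] + B[2][2] = 4 + 6 = 10) = -2 (attained at k = 0)
  C[2][0] = min over k of (A[2][0] + B[0][0] = 2 + 1 = 3, A[2][1] + B[1][0] = 7 + 2 = 9, A[2][2] + B[2][0] = 10 + 10 = 20) = 3 (attained at k = 0)
  C[2][1] = min over k of (A[2][0] + B[0][1] = 2 + 5 = 7, A[2][1] + B[1][1] = 7 + 9 = 16, A[2][2] + B[2][1] = 10 + 1 = 11) = 7 (attained at k = 0)
  C[2][2] = min over k of (A[2][0] + B[0][2] = 2 + -4 = -2, A[2][1] + B[1][2] = 7 + 0 = 7, A[2][2] + B[2][2] = 10 + 6 = 16) = -2 (attained at k = 0)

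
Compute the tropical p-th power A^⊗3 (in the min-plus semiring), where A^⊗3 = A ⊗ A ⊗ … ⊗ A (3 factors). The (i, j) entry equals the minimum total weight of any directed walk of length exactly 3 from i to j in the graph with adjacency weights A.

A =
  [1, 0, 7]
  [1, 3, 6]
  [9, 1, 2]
A^⊗3 =
  [2, 1, 7]
  [2, 2, 7]
  [3, 2, 6]

Each entry (A^⊗3)_ij equals the minimum over all length-3 walks i = v_0 → v_1 → … → v_3 = j of Σ_t A[v_t][v_{t+1}]. For example, for (i, j) = (0, 2) we minimise over 9 possible intermediate vertex sequences; the minimum is 7, attained along the walk 0 → 0 → 1 → 2.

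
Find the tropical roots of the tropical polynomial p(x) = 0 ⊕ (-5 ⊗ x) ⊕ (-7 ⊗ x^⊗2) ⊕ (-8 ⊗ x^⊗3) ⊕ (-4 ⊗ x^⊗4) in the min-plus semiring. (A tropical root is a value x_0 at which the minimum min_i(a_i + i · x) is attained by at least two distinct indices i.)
Roots: {-4, 1, 2, 5}

Each tropical root is a break point of the lower envelope of the lines y = a_i + i · x (there are 5 lines, with slopes 0, 1, ..., 4). Only the lines that attain the minimum somewhere contribute to roots; other lines are dominated. Here the surviving (envelope) indices are i = 4, i = 3, i = 2, i = 1, i = 0.
Intersections between consecutive envelope lines give the roots: for adjacent envelope indices i < j the intersection is x = (a_i − a_j) / (j − i). Reading off the sorted break points: {-4, 1, 2, 5}.
Verification: at each break x_0, at least two indices attain the minimum of min_i(a_i + i · x_0).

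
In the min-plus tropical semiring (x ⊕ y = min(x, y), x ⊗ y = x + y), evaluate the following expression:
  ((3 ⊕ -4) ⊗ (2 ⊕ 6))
((3 ⊕ -4) ⊗ (2 ⊕ 6)) = -2

Expand innermost to outermost. Recall ⊕ takes the minimum of its arguments and ⊗ takes their sum. Working out the expression ((3 ⊕ -4) ⊗ (2 ⊕ 6)) gives -2.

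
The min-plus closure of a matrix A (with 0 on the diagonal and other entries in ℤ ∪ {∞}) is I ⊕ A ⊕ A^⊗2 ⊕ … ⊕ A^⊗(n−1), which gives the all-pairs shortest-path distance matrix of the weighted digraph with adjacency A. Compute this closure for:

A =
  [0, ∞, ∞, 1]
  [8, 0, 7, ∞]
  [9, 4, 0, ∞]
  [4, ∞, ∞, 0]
Closure =
  [0, ∞, ∞, 1]
  [8, 0, 7, 9]
  [9, 4, 0, 10]
  [4, ∞, ∞, 0]

This is the Floyd-Warshall all-pairs shortest-path computation. For each intermediate vertex k = 0, 1, …, 3, update dist[i][j] ← min(dist[i][j], dist[i][k] + dist[k][j]). The final matrix gives, for each (i, j), the minimum total weight of any directed path from i to j (possibly empty when i = j).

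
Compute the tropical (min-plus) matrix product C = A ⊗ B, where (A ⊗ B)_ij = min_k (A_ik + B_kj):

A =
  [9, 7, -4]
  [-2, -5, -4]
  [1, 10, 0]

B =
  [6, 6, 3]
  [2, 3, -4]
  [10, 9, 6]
A ⊗ B =
  [6, 5, 2]
  [-3, -2, -9]
  [7, 7, 4]

Apply the min-plus product entry-by-entry:
  C[0][0] = min over k of (A[0][0] + B[0][0] = 9 + 6 = 15, A[0][1] + B[1][0] = 7 + 2 = 9, A[0][2] + B[2][0] = -4 + 10 = 6) = 6 (attained at k = 2)
  C[0][1] = min over k of (A[0][0] + B[0][1] = 9 + 6 = 15, A[0][1] + B[1][1] = 7 + 3 = 10, A[0][2] + B[2][1] = -4 + 9 = 5) = 5 (attained at k = 2)
  C[0][2] = min over k of (A[0][0] + B[0][2] = 9 + 3 = 12, A[0][1] + B[1][2] = 7 + -4 = 3, A[0][2] + B[2][2] = -4 + 6 = 2) = 2 (attained at k = 2)
  C[1][0] = min over k of (A[1][0] + B[0][0] = -2 + 6 = 4, A[1][1] + B[1][0] = -5 + 2 = -3, A[1][2] + B[2][0] = -4 + 10 = 6) = -3 (attained at k = 1)
  C[1][1] = min over k of (A[1][0] + B[0][1] = -2 + 6 = 4, A[1][1] + B[1][1] = -5 + 3 = -2, A[1][2] + B[2][1] = -4 + 9 = 5) = -2 (attained at k = 1)
  C[1][2] = min over k of (A[1][0] + B[0][2] = -2 + 3 = 1, A[1][1] + B[1][2] = -5 + -4 = -9, A[1][2] + B[2][2] = -4 + 6 = 2) = -9 (attained at k = 1)
  C[2][0] = min over k of (A[2][0] + B[0][0] = 1 + 6 = 7, A[2][1] + B[1][0] = 10 + 2 = 12, A[2][2] + B[2][0] = 0 + 10 = 10) = 7 (attained at k = 0)
  C[2][1] = min over k of (A[2][0] + B[0][1] = 1 + 6 = 7, A[2][1] + B[1][1] = 10 + 3 = 13, A[2][2] + B[2][1] = 0 + 9 = 9) = 7 (attained at k = 0)
  C[2][2] = min over k of (A[2][0] + B[0][2] = 1 + 3 = 4, A[2][1] + B[1][2] = 10 + -4 = 6, A[2][2] + B[2][2] = 0 + 6 = 6) = 4 (attained at k = 0)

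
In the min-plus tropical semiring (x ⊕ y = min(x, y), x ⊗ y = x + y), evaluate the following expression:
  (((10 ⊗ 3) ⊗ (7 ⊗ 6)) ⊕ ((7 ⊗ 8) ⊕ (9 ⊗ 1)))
(((10 ⊗ 3) ⊗ (7 ⊗ 6)) ⊕ ((7 ⊗ 8) ⊕ (9 ⊗ 1))) = 10

Expand innermost to outermost. Recall ⊕ takes the minimum of its arguments and ⊗ takes their sum. Working out the expression (((10 ⊗ 3) ⊗ (7 ⊗ 6)) ⊕ ((7 ⊗ 8) ⊕ (9 ⊗ 1))) gives 10.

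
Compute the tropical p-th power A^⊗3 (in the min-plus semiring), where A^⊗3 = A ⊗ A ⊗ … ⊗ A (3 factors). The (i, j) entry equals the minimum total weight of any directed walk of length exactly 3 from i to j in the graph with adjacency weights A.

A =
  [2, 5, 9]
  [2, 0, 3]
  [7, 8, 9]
A^⊗3 =
  [6, 5, 8]
  [2, 0, 3]
  [10, 8, 11]

Each entry (A^⊗3)_ij equals the minimum over all length-3 walks i = v_0 → v_1 → … → v_3 = j of Σ_t A[v_t][v_{t+1}]. For example, for (i, j) = (0, 2) we minimise over 9 possible intermediate vertex sequences; the minimum is 8, attained along the walk 0 → 1 → 1 → 2.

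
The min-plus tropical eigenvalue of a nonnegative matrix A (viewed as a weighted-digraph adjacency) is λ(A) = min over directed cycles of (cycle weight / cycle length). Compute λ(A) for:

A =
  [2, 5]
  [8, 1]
λ(A) = 1

Enumerate directed cycles and compute their means (weight / length). Sample:
  cycle 0 → 0: weight = 2, length = 1, mean = 2/1 ≈ 2.000
  cycle 1 → 1: weight = 1, length = 1, mean = 1/1 ≈ 1.000
  cycle 0 → 1 → 0: weight = 13, length = 2, mean = 13/2 ≈ 6.500
  cycle 1 → 0 → 1: weight = 13, length = 2, mean = 13/2 ≈ 6.500
Minimum mean = 1.000, attained e.g. along the cycle 1 → 1 with weight 1 and length 1. So λ(A) = 1/1 = 1.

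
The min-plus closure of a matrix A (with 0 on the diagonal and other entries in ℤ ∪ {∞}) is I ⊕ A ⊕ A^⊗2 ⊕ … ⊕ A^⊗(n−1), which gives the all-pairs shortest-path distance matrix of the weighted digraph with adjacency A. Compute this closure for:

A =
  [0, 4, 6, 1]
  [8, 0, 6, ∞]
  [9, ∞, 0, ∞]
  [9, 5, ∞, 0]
Closure =
  [0, 4, 6, 1]
  [8, 0, 6, 9]
  [9, 13, 0, 10]
  [9, 5, 11, 0]

This is the Floyd-Warshall all-pairs shortest-path computation. For each intermediate vertex k = 0, 1, …, 3, update dist[i][j] ← min(dist[i][j], dist[i][k] + dist[k][j]). The final matrix gives, for each (i, j), the minimum total weight of any directed path from i to j (possibly empty when i = j).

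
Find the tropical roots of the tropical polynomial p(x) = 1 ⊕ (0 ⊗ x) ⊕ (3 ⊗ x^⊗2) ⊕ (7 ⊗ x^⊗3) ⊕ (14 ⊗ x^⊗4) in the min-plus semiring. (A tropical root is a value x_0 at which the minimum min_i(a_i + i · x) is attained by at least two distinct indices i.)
Roots: {-7, -4, -3, 1}

Each tropical root is a break point of the lower envelope of the lines y = a_i + i · x (there are 5 lines, with slopes 0, 1, ..., 4). Only the lines that attain the minimum somewhere contribute to roots; other lines are dominated. Here the surviving (envelope) indices are i = 4, i = 3, i = 2, i = 1, i = 0.
Intersections between consecutive envelope lines give the roots: for adjacent envelope indices i < j the intersection is x = (a_i − a_j) / (j − i). Reading off the sorted break points: {-7, -4, -3, 1}.
Verification: at each break x_0, at least two indices attain the minimum of min_i(a_i + i · x_0).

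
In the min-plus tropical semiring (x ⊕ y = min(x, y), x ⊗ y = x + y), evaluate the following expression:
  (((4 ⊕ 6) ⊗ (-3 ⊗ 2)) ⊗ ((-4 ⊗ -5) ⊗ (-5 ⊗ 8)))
(((4 ⊕ 6) ⊗ (-3 ⊗ 2)) ⊗ ((-4 ⊗ -5) ⊗ (-5 ⊗ 8))) = -3

Expand innermost to outermost. Recall ⊕ takes the minimum of its arguments and ⊗ takes their sum. Working out the expression (((4 ⊕ 6) ⊗ (-3 ⊗ 2)) ⊗ ((-4 ⊗ -5) ⊗ (-5 ⊗ 8))) gives -3.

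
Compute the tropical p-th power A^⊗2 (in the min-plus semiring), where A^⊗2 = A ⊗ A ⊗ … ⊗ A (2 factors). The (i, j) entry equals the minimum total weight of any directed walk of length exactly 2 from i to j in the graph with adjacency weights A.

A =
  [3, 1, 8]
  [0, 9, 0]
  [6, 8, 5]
A^⊗2 =
  [1, 4, 1]
  [3, 1, 5]
  [8, 7, 8]

Each entry (A^⊗2)_ij equals the minimum over all length-2 walks i = v_0 → v_1 → … → v_2 = j of Σ_t A[v_t][v_{t+1}]. For example, for (i, j) = (0, 2) we minimise over 3 possible intermediate vertex sequences; the minimum is 1, attained along the walk 0 → 1 → 2.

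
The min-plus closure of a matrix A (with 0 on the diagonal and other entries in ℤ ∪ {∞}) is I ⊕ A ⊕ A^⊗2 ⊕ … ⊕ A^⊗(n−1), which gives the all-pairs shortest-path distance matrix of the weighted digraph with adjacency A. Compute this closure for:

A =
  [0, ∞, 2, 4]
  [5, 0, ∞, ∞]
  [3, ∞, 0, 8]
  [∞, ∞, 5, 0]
Closure =
  [0, ∞, 2, 4]
  [5, 0, 7, 9]
  [3, ∞, 0, 7]
  [8, ∞, 5, 0]

This is the Floyd-Warshall all-pairs shortest-path computation. For each intermediate vertex k = 0, 1, …, 3, update dist[i][j] ← min(dist[i][j], dist[i][k] + dist[k][j]). The final matrix gives, for each (i, j), the minimum total weight of any directed path from i to j (possibly empty when i = j).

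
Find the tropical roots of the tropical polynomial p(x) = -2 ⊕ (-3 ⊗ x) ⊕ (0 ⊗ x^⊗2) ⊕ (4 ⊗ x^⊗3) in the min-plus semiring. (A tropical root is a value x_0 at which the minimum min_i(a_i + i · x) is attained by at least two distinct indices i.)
Roots: {-4, -3, 1}

Each tropical root is a break point of the lower envelope of the lines y = a_i + i · x (there are 4 lines, with slopes 0, 1, ..., 3). Only the lines that attain the minimum somewhere contribute to roots; other lines are dominated. Here the surviving (envelope) indices are i = 3, i = 2, i = 1, i = 0.
Intersections between consecutive envelope lines give the roots: for adjacent envelope indices i < j the intersection is x = (a_i − a_j) / (j − i). Reading off the sorted break points: {-4, -3, 1}.
Verification: at each break x_0, at least two indices attain the minimum of min_i(a_i + i · x_0).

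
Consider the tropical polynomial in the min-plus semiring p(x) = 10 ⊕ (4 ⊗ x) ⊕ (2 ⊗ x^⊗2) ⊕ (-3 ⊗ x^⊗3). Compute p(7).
p(7) = 10

A tropical monomial a ⊗ x^⊗i evaluates to a + i · x. Evaluating each term at x = 7:
  Term 0 contributes 10 + 0 · 7 = 10
  Term 1 contributes 4 + 1 · 7 = 11
  Term 2 contributes 2 + 2 · 7 = 16
  Term 3 contributes -3 + 3 · 7 = 18
p(7) = ⊕ of these = min[10, 11, 16, 18] = 10.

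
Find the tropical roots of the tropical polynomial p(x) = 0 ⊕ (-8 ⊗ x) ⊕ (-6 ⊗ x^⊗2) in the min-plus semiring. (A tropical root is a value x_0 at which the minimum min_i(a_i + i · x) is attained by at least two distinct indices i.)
Roots: {-2, 8}

Each tropical root is a break point of the lower envelope of the lines y = a_i + i · x (there are 3 lines, with slopes 0, 1, ..., 2). Only the lines that attain the minimum somewhere contribute to roots; other lines are dominated. Here the surviving (envelope) indices are i = 2, i = 1, i = 0.
Intersections between consecutive envelope lines give the roots: for adjacent envelope indices i < j the intersection is x = (a_i − a_j) / (j − i). Reading off the sorted break points: {-2, 8}.
Verification: at each break x_0, at least two indices attain the minimum of min_i(a_i + i · x_0).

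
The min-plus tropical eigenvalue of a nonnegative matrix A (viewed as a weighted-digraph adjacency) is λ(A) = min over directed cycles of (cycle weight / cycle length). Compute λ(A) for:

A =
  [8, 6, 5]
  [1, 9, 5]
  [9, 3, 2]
λ(A) = 2

Enumerate directed cycles and compute their means (weight / length). Sample:
  cycle 0 → 0: weight = 8, length = 1, mean = 8/1 ≈ 8.000
  cycle 1 → 1: weight = 9, length = 1, mean = 9/1 ≈ 9.000
  cycle 2 → 2: weight = 2, length = 1, mean = 2/1 ≈ 2.000
  cycle 0 → 1 → 0: weight = 7, length = 2, mean = 7/2 ≈ 3.500
  cycle 0 → 2 → 0: weight = 14, length = 2, mean = 14/2 ≈ 7.000
  cycle 1 → 0 → 1: weight = 7, length = 2, mean = 7/2 ≈ 3.500
Minimum mean = 2.000, attained e.g. along the cycle 2 → 2 with weight 2 and length 1. So λ(A) = 2/1 = 2.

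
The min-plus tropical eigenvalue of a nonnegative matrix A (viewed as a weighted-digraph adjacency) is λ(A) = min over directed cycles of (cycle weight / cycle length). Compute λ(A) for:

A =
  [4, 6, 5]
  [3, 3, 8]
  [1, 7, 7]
λ(A) = 3

Enumerate directed cycles and compute their means (weight / length). Sample:
  cycle 0 → 0: weight = 4, length = 1, mean = 4/1 ≈ 4.000
  cycle 1 → 1: weight = 3, length = 1, mean = 3/1 ≈ 3.000
  cycle 2 → 2: weight = 7, length = 1, mean = 7/1 ≈ 7.000
  cycle 0 → 1 → 0: weight = 9, length = 2, mean = 9/2 ≈ 4.500
  cycle 0 → 2 → 0: weight = 6, length = 2, mean = 6/2 ≈ 3.000
  cycle 1 → 0 → 1: weight = 9, length = 2, mean = 9/2 ≈ 4.500
Minimum mean = 3.000, attained e.g. along the cycle 1 → 1 with weight 3 and length 1. So λ(A) = 3/1 = 3.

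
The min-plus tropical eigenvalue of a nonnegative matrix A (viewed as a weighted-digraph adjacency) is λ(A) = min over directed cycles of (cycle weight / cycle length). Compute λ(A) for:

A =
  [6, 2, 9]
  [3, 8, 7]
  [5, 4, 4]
λ(A) = 5/2

Enumerate directed cycles and compute their means (weight / length). Sample:
  cycle 0 → 0: weight = 6, length = 1, mean = 6/1 ≈ 6.000
  cycle 1 → 1: weight = 8, length = 1, mean = 8/1 ≈ 8.000
  cycle 2 → 2: weight = 4, length = 1, mean = 4/1 ≈ 4.000
  cycle 0 → 1 → 0: weight = 5, length = 2, mean = 5/2 ≈ 2.500
  cycle 0 → 2 → 0: weight = 14, length = 2, mean = 14/2 ≈ 7.000
  cycle 1 → 0 → 1: weight = 5, length = 2, mean = 5/2 ≈ 2.500
Minimum mean = 2.500, attained e.g. along the cycle 0 → 1 → 0 with weight 5 and length 2. So λ(A) = 5/2 = 5/2.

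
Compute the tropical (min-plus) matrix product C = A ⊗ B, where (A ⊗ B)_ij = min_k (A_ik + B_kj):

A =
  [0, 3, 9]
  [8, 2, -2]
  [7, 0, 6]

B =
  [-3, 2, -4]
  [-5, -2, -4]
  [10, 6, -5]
A ⊗ B =
  [-3, 1, -4]
  [-3, 0, -7]
  [-5, -2, -4]

Apply the min-plus product entry-by-entry:
  C[0][0] = min over k of (A[0][0] + B[0][0] = 0 + -3 = -3, A[0][1] + B[1][0] = 3 + -5 = -2, A[0][2] + B[2][0] = 9 + 10 = 19) = -3 (attained at k = 0)
  C[0][1] = min over k of (A[0][0] + B[0][1] = 0 + 2 = 2, A[0][1] + B[1][1] = 3 + -2 = 1, A[0][2] + B[2][1] = 9 + 6 = 15) = 1 (attained at k = 1)
  C[0][2] = min over k of (A[0][0] + B[0][2] = 0 + -4 = -4, A[0][1] + B[1][2] = 3 + -4 = -1, A[0][2] + B[2][2] = 9 + -5 = 4) = -4 (attained at k = 0)
  C[1][0] = min over k of (A[1][0] + B[0][0] = 8 + -3 = 5, A[1][1] + B[1][0] = 2 + -5 = -3, A[1][2] + B[2][0] = -2 + 10 = 8) = -3 (attained at k = 1)
  C[1][1] = min over k of (A[1][0] + B[0][1] = 8 + 2 = 10, A[1][1] + B[1][1] = 2 + -2 = 0, A[1][2] + B[2][1] = -2 + 6 = 4) = 0 (attained at k = 1)
  C[1][2] = min over k of (A[1][0] + B[0][2] = 8 + -4 = 4, A[1][1] + B[1][2] = 2 + -4 = -2, A[1][2] + B[2][2] = -2 + -5 = -7) = -7 (attained at k = 2)
  C[2][0] = min over k of (A[2][0] + B[0][0] = 7 + -3 = 4, A[2][1] + B[1][0] = 0 + -5 = -5, A[2][2] + B[2][0] = 6 + 10 = 16) = -5 (attained at k = 1)
  C[2][1] = min over k of (A[2][0] + B[0][1] = 7 + 2 = 9, A[2][1] + B[1][1] = 0 + -2 = -2, A[2][2] + B[2][1] = 6 + 6 = 12) = -2 (attained at k = 1)
  C[2][2] = min over k of (A[2][0] + B[0][2] = 7 + -4 = 3, A[2][1] + B[1][2] = 0 + -4 = -4, A[2][2] + B[2][2] = 6 + -5 = 1) = -4 (attained at k = 1)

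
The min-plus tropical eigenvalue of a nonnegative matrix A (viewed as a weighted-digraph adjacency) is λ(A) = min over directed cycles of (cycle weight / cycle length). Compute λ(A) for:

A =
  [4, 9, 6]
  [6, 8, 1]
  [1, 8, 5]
λ(A) = 7/2

Enumerate directed cycles and compute their means (weight / length). Sample:
  cycle 0 → 0: weight = 4, length = 1, mean = 4/1 ≈ 4.000
  cycle 1 → 1: weight = 8, length = 1, mean = 8/1 ≈ 8.000
  cycle 2 → 2: weight = 5, length = 1, mean = 5/1 ≈ 5.000
  cycle 0 → 1 → 0: weight = 15, length = 2, mean = 15/2 ≈ 7.500
  cycle 0 → 2 → 0: weight = 7, length = 2, mean = 7/2 ≈ 3.500
  cycle 1 → 0 → 1: weight = 15, length = 2, mean = 15/2 ≈ 7.500
Minimum mean = 3.500, attained e.g. along the cycle 0 → 2 → 0 with weight 7 and length 2. So λ(A) = 7/2 = 7/2.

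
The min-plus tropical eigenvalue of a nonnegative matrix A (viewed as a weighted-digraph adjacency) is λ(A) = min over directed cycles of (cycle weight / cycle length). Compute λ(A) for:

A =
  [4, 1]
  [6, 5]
λ(A) = 7/2

Enumerate directed cycles and compute their means (weight / length). Sample:
  cycle 0 → 0: weight = 4, length = 1, mean = 4/1 ≈ 4.000
  cycle 1 → 1: weight = 5, length = 1, mean = 5/1 ≈ 5.000
  cycle 0 → 1 → 0: weight = 7, length = 2, mean = 7/2 ≈ 3.500
  cycle 1 → 0 → 1: weight = 7, length = 2, mean = 7/2 ≈ 3.500
Minimum mean = 3.500, attained e.g. along the cycle 0 → 1 → 0 with weight 7 and length 2. So λ(A) = 7/2 = 7/2.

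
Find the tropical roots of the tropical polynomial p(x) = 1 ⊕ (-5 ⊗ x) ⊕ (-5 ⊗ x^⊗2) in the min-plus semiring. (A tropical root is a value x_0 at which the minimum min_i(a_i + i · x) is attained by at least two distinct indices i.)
Roots: {0, 6}

Each tropical root is a break point of the lower envelope of the lines y = a_i + i · x (there are 3 lines, with slopes 0, 1, ..., 2). Only the lines that attain the minimum somewhere contribute to roots; other lines are dominated. Here the surviving (envelope) indices are i = 2, i = 1, i = 0.
Intersections between consecutive envelope lines give the roots: for adjacent envelope indices i < j the intersection is x = (a_i − a_j) / (j − i). Reading off the sorted break points: {0, 6}.
Verification: at each break x_0, at least two indices attain the minimum of min_i(a_i + i · x_0).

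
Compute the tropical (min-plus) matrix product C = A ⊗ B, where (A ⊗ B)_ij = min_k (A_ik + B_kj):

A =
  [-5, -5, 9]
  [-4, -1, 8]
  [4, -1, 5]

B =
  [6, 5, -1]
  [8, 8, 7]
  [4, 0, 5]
A ⊗ B =
  [1, 0, -6]
  [2, 1, -5]
  [7, 5, 3]

Apply the min-plus product entry-by-entry:
  C[0][0] = min over k of (A[0][0] + B[0][0] = -5 + 6 = 1, A[0][1] + B[1][0] = -5 + 8 = 3, A[0][2] + B[2][0] = 9 + 4 = 13) = 1 (attained at k = 0)
  C[0][1] = min over k of (A[0][0] + B[0][1] = -5 + 5 = 0, A[0][1] + B[1][1] = -5 + 8 = 3, A[0][2] + B[2][1] = 9 + 0 = 9) = 0 (attained at k = 0)
  C[0][2] = min over k of (A[0][0] + B[0][2] = -5 + -1 = -6, A[0][1] + B[1][2] = -5 + 7 = 2, A[0][2] + B[2][2] = 9 + 5 = 14) = -6 (attained at k = 0)
  C[1][0] = min over k of (A[1][0] + B[0][0] = -4 + 6 = 2, A[1][1] + B[1][0] = -1 + 8 = 7, A[1][2] + B[2][0] = 8 + 4 = 12) = 2 (attained at k = 0)
  C[1][1] = min over k of (A[1][0] + B[0][1] = -4 + 5 = 1, A[1][1] + B[1][1] = -1 + 8 = 7, A[1][2] + B[2][1] = 8 + 0 = 8) = 1 (attained at k = 0)
  C[1][2] = min over k of (A[1][0] + B[0][2] = -4 + -1 = -5, A[1][1] + B[1][2] = -1 + 7 = 6, A[1][2] + B[2][2] = 8 + 5 = 13) = -5 (attained at k = 0)
  C[2][0] = min over k of (A[2][0] + B[0][0] = 4 + 6 = 10, A[2][1] + B[1][0] = -1 + 8 = 7, A[2][2] + B[2][0] = 5 + 4 = 9) = 7 (attained at k = 1)
  C[2][1] = min over k of (A[2][0] + B[0][1] = 4 + 5 = 9, A[2][1] + B[1][1] = -1 + 8 = 7, A[2][2] + B[2][1] = 5 + 0 = 5) = 5 (attained at k = 2)
  C[2][2] = min over k of (A[2][0] + B[0][2] = 4 + -1 = 3, A[2][1] + B[1][2] = -1 + 7 = 6, A[2][2] + B[2][2] = 5 + 5 = 10) = 3 (attained at k = 0)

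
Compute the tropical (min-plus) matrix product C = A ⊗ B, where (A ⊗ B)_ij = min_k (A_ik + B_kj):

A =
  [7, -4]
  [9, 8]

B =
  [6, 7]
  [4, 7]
A ⊗ B =
  [0, 3]
  [12, 15]

Apply the min-plus product entry-by-entry:
  C[0][0] = min over k of (A[0][0] + B[0][0] = 7 + 6 = 13, A[0][1] + B[1][0] = -4 + 4 = 0) = 0 (attained at k = 1)
  C[0][1] = min over k of (A[0][0] + B[0][1] = 7 + 7 = 14, A[0][1] + B[1][1] = -4 + 7 = 3) = 3 (attained at k = 1)
  C[1][0] = min over k of (A[1][0] + B[0][0] = 9 + 6 = 15, A[1][1] + B[1][0] = 8 + 4 = 12) = 12 (attained at k = 1)
  C[1][1] = min over k of (A[1][0] + B[0][1] = 9 + 7 = 16, A[1][1] + B[1][1] = 8 + 7 = 15) = 15 (attained at k = 1)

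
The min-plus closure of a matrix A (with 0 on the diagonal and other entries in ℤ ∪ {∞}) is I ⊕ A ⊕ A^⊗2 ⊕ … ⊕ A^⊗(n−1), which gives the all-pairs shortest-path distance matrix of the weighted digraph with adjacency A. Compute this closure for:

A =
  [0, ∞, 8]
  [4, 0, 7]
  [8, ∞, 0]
Closure =
  [0, ∞, 8]
  [4, 0, 7]
  [8, ∞, 0]

This is the Floyd-Warshall all-pairs shortest-path computation. For each intermediate vertex k = 0, 1, …, 2, update dist[i][j] ← min(dist[i][j], dist[i][k] + dist[k][j]). The final matrix gives, for each (i, j), the minimum total weight of any directed path from i to j (possibly empty when i = j).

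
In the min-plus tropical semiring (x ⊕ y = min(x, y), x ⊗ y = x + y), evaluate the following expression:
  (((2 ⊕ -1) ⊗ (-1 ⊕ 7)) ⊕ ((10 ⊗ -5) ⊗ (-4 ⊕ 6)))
(((2 ⊕ -1) ⊗ (-1 ⊕ 7)) ⊕ ((10 ⊗ -5) ⊗ (-4 ⊕ 6))) = -2

Expand innermost to outermost. Recall ⊕ takes the minimum of its arguments and ⊗ takes their sum. Working out the expression (((2 ⊕ -1) ⊗ (-1 ⊕ 7)) ⊕ ((10 ⊗ -5) ⊗ (-4 ⊕ 6))) gives -2.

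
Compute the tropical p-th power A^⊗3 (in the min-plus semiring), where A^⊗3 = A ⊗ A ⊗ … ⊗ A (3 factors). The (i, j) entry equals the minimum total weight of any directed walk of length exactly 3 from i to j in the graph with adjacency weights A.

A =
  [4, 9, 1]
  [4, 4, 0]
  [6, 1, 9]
A^⊗3 =
  [6, 6, 2]
  [5, 5, 1]
  [7, 2, 5]

Each entry (A^⊗3)_ij equals the minimum over all length-3 walks i = v_0 → v_1 → … → v_3 = j of Σ_t A[v_t][v_{t+1}]. For example, for (i, j) = (0, 2) we minimise over 9 possible intermediate vertex sequences; the minimum is 2, attained along the walk 0 → 2 → 1 → 2.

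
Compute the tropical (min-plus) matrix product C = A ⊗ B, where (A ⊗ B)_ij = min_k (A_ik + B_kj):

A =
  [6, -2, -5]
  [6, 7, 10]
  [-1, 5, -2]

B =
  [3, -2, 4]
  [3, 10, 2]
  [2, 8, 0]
A ⊗ B =
  [-3, 3, -5]
  [9, 4, 9]
  [0, -3, -2]

Apply the min-plus product entry-by-entry:
  C[0][0] = min over k of (A[0][0] + B[0][0] = 6 + 3 = 9, A[0][1] + B[1][0] = -2 + 3 = 1, A[0][2] + B[2][0] = -5 + 2 = -3) = -3 (attained at k = 2)
  C[0][1] = min over k of (A[0][0] + B[0][1] = 6 + -2 = 4, A[0][1] + B[1][1] = -2 + 10 = 8, A[0][2] + B[2][1] = -5 + 8 = 3) = 3 (attained at k = 2)
  C[0][2] = min over k of (A[0][0] + B[0][2] = 6 + 4 = 10, A[0][1] + B[1][2] = -2 + 2 = 0, A[0][2] + B[2][2] = -5 + 0 = -5) = -5 (attained at k = 2)
  C[1][0] = min over k of (A[1][0] + B[0][0] = 6 + 3 = 9, A[1][1] + B[1][0] = 7 + 3 = 10, A[1][2] + B[2][0] = 10 + 2 = 12) = 9 (attained at k = 0)
  C[1][1] = min over k of (A[1][0] + B[0][1] = 6 + -2 = 4, A[1][1] + B[1][1] = 7 + 10 = 17, A[1][2] + B[2][1] = 10 + 8 = 18) = 4 (attained at k = 0)
  C[1][2] = min over k of (A[1][0] + B[0][2] = 6 + 4 = 10, A[1][1] + B[1][2] = 7 + 2 = 9, A[1][2] + B[2][2] = 10 + 0 = 10) = 9 (attained at k = 1)
  C[2][0] = min over k of (A[2][0] + B[0][0] = -1 + 3 = 2, A[2][1] + B[1][0] = 5 + 3 = 8, A[2][2] + B[2][0] = -2 + 2 = 0) = 0 (attained at k = 2)
  C[2][1] = min over k of (A[2][0] + B[0][1] = -1 + -2 = -3, A[2][1] + B[1][1] = 5 + 10 = 15, A[2][2] + B[2][1] = -2 + 8 = 6) = -3 (attained at k = 0)
  C[2][2] = min over k of (A[2][0] + B[0][2] = -1 + 4 = 3, A[2][1] + B[1][2] = 5 + 2 = 7, A[2][2] + B[2][2] = -2 + 0 = -2) = -2 (attained at k = 2)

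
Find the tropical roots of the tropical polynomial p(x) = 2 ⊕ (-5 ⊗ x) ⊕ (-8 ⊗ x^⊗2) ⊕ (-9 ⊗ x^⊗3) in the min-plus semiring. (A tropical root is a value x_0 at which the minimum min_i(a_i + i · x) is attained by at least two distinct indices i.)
Roots: {1, 3, 7}

Each tropical root is a break point of the lower envelope of the lines y = a_i + i · x (there are 4 lines, with slopes 0, 1, ..., 3). Only the lines that attain the minimum somewhere contribute to roots; other lines are dominated. Here the surviving (envelope) indices are i = 3, i = 2, i = 1, i = 0.
Intersections between consecutive envelope lines give the roots: for adjacent envelope indices i < j the intersection is x = (a_i − a_j) / (j − i). Reading off the sorted break points: {1, 3, 7}.
Verification: at each break x_0, at least two indices attain the minimum of min_i(a_i + i · x_0).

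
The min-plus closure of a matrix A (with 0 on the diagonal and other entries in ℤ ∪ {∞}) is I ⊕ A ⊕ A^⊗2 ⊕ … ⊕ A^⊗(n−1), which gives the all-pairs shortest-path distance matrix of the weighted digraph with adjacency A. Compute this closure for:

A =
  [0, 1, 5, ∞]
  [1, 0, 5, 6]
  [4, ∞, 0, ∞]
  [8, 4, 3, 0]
Closure =
  [0, 1, 5, 7]
  [1, 0, 5, 6]
  [4, 5, 0, 11]
  [5, 4, 3, 0]

This is the Floyd-Warshall all-pairs shortest-path computation. For each intermediate vertex k = 0, 1, …, 3, update dist[i][j] ← min(dist[i][j], dist[i][k] + dist[k][j]). The final matrix gives, for each (i, j), the minimum total weight of any directed path from i to j (possibly empty when i = j).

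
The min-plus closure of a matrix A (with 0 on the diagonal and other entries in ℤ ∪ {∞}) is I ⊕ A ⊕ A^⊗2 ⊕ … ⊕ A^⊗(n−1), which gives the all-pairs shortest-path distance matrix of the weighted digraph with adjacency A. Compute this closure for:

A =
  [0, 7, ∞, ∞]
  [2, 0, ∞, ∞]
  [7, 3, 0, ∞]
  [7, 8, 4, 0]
Closure =
  [0, 7, ∞, ∞]
  [2, 0, ∞, ∞]
  [5, 3, 0, ∞]
  [7, 7, 4, 0]

This is the Floyd-Warshall all-pairs shortest-path computation. For each intermediate vertex k = 0, 1, …, 3, update dist[i][j] ← min(dist[i][j], dist[i][k] + dist[k][j]). The final matrix gives, for each (i, j), the minimum total weight of any directed path from i to j (possibly empty when i = j).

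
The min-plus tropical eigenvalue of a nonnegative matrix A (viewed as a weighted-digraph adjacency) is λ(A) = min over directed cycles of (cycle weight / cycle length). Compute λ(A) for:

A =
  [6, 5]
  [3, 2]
λ(A) = 2

Enumerate directed cycles and compute their means (weight / length). Sample:
  cycle 0 → 0: weight = 6, length = 1, mean = 6/1 ≈ 6.000
  cycle 1 → 1: weight = 2, length = 1, mean = 2/1 ≈ 2.000
  cycle 0 → 1 → 0: weight = 8, length = 2, mean = 8/2 ≈ 4.000
  cycle 1 → 0 → 1: weight = 8, length = 2, mean = 8/2 ≈ 4.000
Minimum mean = 2.000, attained e.g. along the cycle 1 → 1 with weight 2 and length 1. So λ(A) = 2/1 = 2.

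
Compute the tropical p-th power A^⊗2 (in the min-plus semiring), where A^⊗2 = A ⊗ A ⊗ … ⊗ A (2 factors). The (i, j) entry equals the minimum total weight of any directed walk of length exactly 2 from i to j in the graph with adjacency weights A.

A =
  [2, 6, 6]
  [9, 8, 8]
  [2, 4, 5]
A^⊗2 =
  [4, 8, 8]
  [10, 12, 13]
  [4, 8, 8]

Each entry (A^⊗2)_ij equals the minimum over all length-2 walks i = v_0 → v_1 → … → v_2 = j of Σ_t A[v_t][v_{t+1}]. For example, for (i, j) = (0, 2) we minimise over 3 possible intermediate vertex sequences; the minimum is 8, attained along the walk 0 → 0 → 2.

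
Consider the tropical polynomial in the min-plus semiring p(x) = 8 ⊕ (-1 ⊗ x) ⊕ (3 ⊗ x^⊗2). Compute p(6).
p(6) = 5

A tropical monomial a ⊗ x^⊗i evaluates to a + i · x. Evaluating each term at x = 6:
  Term 0 contributes 8 + 0 · 6 = 8
  Term 1 contributes -1 + 1 · 6 = 5
  Term 2 contributes 3 + 2 · 6 = 15
p(6) = ⊕ of these = min[8, 5, 15] = 5.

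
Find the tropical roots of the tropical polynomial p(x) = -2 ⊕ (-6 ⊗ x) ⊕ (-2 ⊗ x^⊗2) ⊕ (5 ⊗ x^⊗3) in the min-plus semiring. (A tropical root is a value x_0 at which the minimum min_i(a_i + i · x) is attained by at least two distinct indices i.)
Roots: {-7, -4, 4}

Each tropical root is a break point of the lower envelope of the lines y = a_i + i · x (there are 4 lines, with slopes 0, 1, ..., 3). Only the lines that attain the minimum somewhere contribute to roots; other lines are dominated. Here the surviving (envelope) indices are i = 3, i = 2, i = 1, i = 0.
Intersections between consecutive envelope lines give the roots: for adjacent envelope indices i < j the intersection is x = (a_i − a_j) / (j − i). Reading off the sorted break points: {-7, -4, 4}.
Verification: at each break x_0, at least two indices attain the minimum of min_i(a_i + i · x_0).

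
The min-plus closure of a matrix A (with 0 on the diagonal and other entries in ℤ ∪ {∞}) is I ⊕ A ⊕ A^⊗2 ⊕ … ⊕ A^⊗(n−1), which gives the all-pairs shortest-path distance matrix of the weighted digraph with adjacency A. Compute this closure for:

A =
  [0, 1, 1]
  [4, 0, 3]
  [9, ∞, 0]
Closure =
  [0, 1, 1]
  [4, 0, 3]
  [9, 10, 0]

This is the Floyd-Warshall all-pairs shortest-path computation. For each intermediate vertex k = 0, 1, …, 2, update dist[i][j] ← min(dist[i][j], dist[i][k] + dist[k][j]). The final matrix gives, for each (i, j), the minimum total weight of any directed path from i to j (possibly empty when i = j).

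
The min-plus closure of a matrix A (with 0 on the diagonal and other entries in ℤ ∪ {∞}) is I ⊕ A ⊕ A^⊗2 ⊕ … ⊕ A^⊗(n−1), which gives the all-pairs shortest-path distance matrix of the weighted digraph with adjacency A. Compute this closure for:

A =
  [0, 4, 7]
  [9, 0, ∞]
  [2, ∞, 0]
Closure =
  [0, 4, 7]
  [9, 0, 16]
  [2, 6, 0]

This is the Floyd-Warshall all-pairs shortest-path computation. For each intermediate vertex k = 0, 1, …, 2, update dist[i][j] ← min(dist[i][j], dist[i][k] + dist[k][j]). The final matrix gives, for each (i, j), the minimum total weight of any directed path from i to j (possibly empty when i = j).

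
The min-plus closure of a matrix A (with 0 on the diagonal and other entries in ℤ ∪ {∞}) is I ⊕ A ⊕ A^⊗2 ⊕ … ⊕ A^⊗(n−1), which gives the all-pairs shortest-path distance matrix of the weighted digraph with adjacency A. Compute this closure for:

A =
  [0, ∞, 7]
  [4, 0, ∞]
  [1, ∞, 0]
Closure =
  [0, ∞, 7]
  [4, 0, 11]
  [1, ∞, 0]

This is the Floyd-Warshall all-pairs shortest-path computation. For each intermediate vertex k = 0, 1, …, 2, update dist[i][j] ← min(dist[i][j], dist[i][k] + dist[k][j]). The final matrix gives, for each (i, j), the minimum total weight of any directed path from i to j (possibly empty when i = j).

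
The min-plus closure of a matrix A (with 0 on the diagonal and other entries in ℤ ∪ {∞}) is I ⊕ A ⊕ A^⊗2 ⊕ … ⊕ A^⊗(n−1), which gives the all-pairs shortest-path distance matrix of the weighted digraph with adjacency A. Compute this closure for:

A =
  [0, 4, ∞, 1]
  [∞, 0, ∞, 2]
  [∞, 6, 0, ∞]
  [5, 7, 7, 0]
Closure =
  [0, 4, 8, 1]
  [7, 0, 9, 2]
  [13, 6, 0, 8]
  [5, 7, 7, 0]

This is the Floyd-Warshall all-pairs shortest-path computation. For each intermediate vertex k = 0, 1, …, 3, update dist[i][j] ← min(dist[i][j], dist[i][k] + dist[k][j]). The final matrix gives, for each (i, j), the minimum total weight of any directed path from i to j (possibly empty when i = j).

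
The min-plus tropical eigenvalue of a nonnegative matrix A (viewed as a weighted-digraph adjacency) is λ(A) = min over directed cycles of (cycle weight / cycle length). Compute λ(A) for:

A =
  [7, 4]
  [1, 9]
λ(A) = 5/2

Enumerate directed cycles and compute their means (weight / length). Sample:
  cycle 0 → 0: weight = 7, length = 1, mean = 7/1 ≈ 7.000
  cycle 1 → 1: weight = 9, length = 1, mean = 9/1 ≈ 9.000
  cycle 0 → 1 → 0: weight = 5, length = 2, mean = 5/2 ≈ 2.500
  cycle 1 → 0 → 1: weight = 5, length = 2, mean = 5/2 ≈ 2.500
Minimum mean = 2.500, attained e.g. along the cycle 0 → 1 → 0 with weight 5 and length 2. So λ(A) = 5/2 = 5/2.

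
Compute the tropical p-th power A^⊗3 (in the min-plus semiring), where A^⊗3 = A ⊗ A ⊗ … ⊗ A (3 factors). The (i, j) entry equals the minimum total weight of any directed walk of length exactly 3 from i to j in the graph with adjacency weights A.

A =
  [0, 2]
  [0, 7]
A^⊗3 =
  [0, 2]
  [0, 2]

Each entry (A^⊗3)_ij equals the minimum over all length-3 walks i = v_0 → v_1 → … → v_3 = j of Σ_t A[v_t][v_{t+1}]. For example, for (i, j) = (0, 1) we minimise over 4 possible intermediate vertex sequences; the minimum is 2, attained along the walk 0 → 0 → 0 → 1.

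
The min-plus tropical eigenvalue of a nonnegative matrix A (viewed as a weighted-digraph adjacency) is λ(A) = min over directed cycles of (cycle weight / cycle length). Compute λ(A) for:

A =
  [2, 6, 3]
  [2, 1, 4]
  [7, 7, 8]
λ(A) = 1

Enumerate directed cycles and compute their means (weight / length). Sample:
  cycle 0 → 0: weight = 2, length = 1, mean = 2/1 ≈ 2.000
  cycle 1 → 1: weight = 1, length = 1, mean = 1/1 ≈ 1.000
  cycle 2 → 2: weight = 8, length = 1, mean = 8/1 ≈ 8.000
  cycle 0 → 1 → 0: weight = 8, length = 2, mean = 8/2 ≈ 4.000
  cycle 0 → 2 → 0: weight = 10, length = 2, mean = 10/2 ≈ 5.000
  cycle 1 → 0 → 1: weight = 8, length = 2, mean = 8/2 ≈ 4.000
Minimum mean = 1.000, attained e.g. along the cycle 1 → 1 with weight 1 and length 1. So λ(A) = 1/1 = 1.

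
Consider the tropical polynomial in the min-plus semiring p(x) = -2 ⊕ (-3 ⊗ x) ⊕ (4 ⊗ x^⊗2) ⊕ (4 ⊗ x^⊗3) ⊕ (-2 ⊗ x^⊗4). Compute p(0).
p(0) = -3

A tropical monomial a ⊗ x^⊗i evaluates to a + i · x. Evaluating each term at x = 0:
  Term 0 contributes -2 + 0 · 0 = -2
  Term 1 contributes -3 + 1 · 0 = -3
  Term 2 contributes 4 + 2 · 0 = 4
  Term 3 contributes 4 + 3 · 0 = 4
  Term 4 contributes -2 + 4 · 0 = -2
p(0) = ⊕ of these = min[-2, -3, 4, 4, -2] = -3.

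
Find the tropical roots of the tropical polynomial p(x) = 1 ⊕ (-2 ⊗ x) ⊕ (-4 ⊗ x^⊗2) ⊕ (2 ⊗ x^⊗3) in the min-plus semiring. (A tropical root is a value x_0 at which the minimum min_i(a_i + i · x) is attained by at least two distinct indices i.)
Roots: {-6, 2, 3}

Each tropical root is a break point of the lower envelope of the lines y = a_i + i · x (there are 4 lines, with slopes 0, 1, ..., 3). Only the lines that attain the minimum somewhere contribute to roots; other lines are dominated. Here the surviving (envelope) indices are i = 3, i = 2, i = 1, i = 0.
Intersections between consecutive envelope lines give the roots: for adjacent envelope indices i < j the intersection is x = (a_i − a_j) / (j − i). Reading off the sorted break points: {-6, 2, 3}.
Verification: at each break x_0, at least two indices attain the minimum of min_i(a_i + i · x_0).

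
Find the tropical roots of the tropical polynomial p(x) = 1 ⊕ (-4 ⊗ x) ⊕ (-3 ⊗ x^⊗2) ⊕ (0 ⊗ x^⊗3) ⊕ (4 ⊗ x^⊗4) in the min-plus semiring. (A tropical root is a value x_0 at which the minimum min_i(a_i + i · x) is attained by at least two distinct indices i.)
Roots: {-4, -3, -1, 5}

Each tropical root is a break point of the lower envelope of the lines y = a_i + i · x (there are 5 lines, with slopes 0, 1, ..., 4). Only the lines that attain the minimum somewhere contribute to roots; other lines are dominated. Here the surviving (envelope) indices are i = 4, i = 3, i = 2, i = 1, i = 0.
Intersections between consecutive envelope lines give the roots: for adjacent envelope indices i < j the intersection is x = (a_i − a_j) / (j − i). Reading off the sorted break points: {-4, -3, -1, 5}.
Verification: at each break x_0, at least two indices attain the minimum of min_i(a_i + i · x_0).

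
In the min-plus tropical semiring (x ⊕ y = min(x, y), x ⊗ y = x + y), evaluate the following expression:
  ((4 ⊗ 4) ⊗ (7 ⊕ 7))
((4 ⊗ 4) ⊗ (7 ⊕ 7)) = 15

Expand innermost to outermost. Recall ⊕ takes the minimum of its arguments and ⊗ takes their sum. Working out the expression ((4 ⊗ 4) ⊗ (7 ⊕ 7)) gives 15.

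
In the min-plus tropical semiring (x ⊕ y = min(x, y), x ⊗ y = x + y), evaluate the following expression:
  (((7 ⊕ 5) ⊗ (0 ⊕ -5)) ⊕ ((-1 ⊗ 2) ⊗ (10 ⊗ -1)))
(((7 ⊕ 5) ⊗ (0 ⊕ -5)) ⊕ ((-1 ⊗ 2) ⊗ (10 ⊗ -1))) = 0

Expand innermost to outermost. Recall ⊕ takes the minimum of its arguments and ⊗ takes their sum. Working out the expression (((7 ⊕ 5) ⊗ (0 ⊕ -5)) ⊕ ((-1 ⊗ 2) ⊗ (10 ⊗ -1))) gives 0.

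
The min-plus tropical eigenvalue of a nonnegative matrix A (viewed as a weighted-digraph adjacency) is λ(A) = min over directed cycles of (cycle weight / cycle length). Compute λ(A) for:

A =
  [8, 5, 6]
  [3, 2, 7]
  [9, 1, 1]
λ(A) = 1

Enumerate directed cycles and compute their means (weight / length). Sample:
  cycle 0 → 0: weight = 8, length = 1, mean = 8/1 ≈ 8.000
  cycle 1 → 1: weight = 2, length = 1, mean = 2/1 ≈ 2.000
  cycle 2 → 2: weight = 1, length = 1, mean = 1/1 ≈ 1.000
  cycle 0 → 1 → 0: weight = 8, length = 2, mean = 8/2 ≈ 4.000
  cycle 0 → 2 → 0: weight = 15, length = 2, mean = 15/2 ≈ 7.500
  cycle 1 → 0 → 1: weight = 8, length = 2, mean = 8/2 ≈ 4.000
Minimum mean = 1.000, attained e.g. along the cycle 2 → 2 with weight 1 and length 1. So λ(A) = 1/1 = 1.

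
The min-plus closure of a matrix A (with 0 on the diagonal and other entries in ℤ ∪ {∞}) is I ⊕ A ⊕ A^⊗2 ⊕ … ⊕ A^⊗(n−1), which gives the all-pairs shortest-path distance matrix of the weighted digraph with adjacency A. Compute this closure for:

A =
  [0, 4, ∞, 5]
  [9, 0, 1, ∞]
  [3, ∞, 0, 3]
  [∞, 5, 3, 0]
Closure =
  [0, 4, 5, 5]
  [4, 0, 1, 4]
  [3, 7, 0, 3]
  [6, 5, 3, 0]

This is the Floyd-Warshall all-pairs shortest-path computation. For each intermediate vertex k = 0, 1, …, 3, update dist[i][j] ← min(dist[i][j], dist[i][k] + dist[k][j]). The final matrix gives, for each (i, j), the minimum total weight of any directed path from i to j (possibly empty when i = j).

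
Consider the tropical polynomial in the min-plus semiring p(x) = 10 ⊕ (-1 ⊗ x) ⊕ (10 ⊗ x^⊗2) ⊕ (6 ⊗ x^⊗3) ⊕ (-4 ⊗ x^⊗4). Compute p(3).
p(3) = 2

A tropical monomial a ⊗ x^⊗i evaluates to a + i · x. Evaluating each term at x = 3:
  Term 0 contributes 10 + 0 · 3 = 10
  Term 1 contributes -1 + 1 · 3 = 2
  Term 2 contributes 10 + 2 · 3 = 16
  Term 3 contributes 6 + 3 · 3 = 15
  Term 4 contributes -4 + 4 · 3 = 8
p(3) = ⊕ of these = min[10, 2, 16, 15, 8] = 2.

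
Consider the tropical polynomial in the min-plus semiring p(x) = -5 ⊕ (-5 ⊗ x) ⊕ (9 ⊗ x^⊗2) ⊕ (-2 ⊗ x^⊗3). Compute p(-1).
p(-1) = -6

A tropical monomial a ⊗ x^⊗i evaluates to a + i · x. Evaluating each term at x = -1:
  Term 0 contributes -5 + 0 · -1 = -5
  Term 1 contributes -5 + 1 · -1 = -6
  Term 2 contributes 9 + 2 · -1 = 7
  Term 3 contributes -2 + 3 · -1 = -5
p(-1) = ⊕ of these = min[-5, -6, 7, -5] = -6.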